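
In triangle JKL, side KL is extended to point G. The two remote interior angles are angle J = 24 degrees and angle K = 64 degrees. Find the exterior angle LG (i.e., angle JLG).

Exterior angle = 24 + 64 = 88 degrees (exterior angle theorem).

88 degrees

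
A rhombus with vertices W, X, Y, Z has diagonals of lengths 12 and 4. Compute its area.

Area = (12 * 4) / 2 = 48 / 2 = 24

24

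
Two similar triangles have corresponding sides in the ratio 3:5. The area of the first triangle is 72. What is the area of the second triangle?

Area ratio = (3/5)^2 = 9/25. Area of the second triangle = 72 * 25/9 = 200.

200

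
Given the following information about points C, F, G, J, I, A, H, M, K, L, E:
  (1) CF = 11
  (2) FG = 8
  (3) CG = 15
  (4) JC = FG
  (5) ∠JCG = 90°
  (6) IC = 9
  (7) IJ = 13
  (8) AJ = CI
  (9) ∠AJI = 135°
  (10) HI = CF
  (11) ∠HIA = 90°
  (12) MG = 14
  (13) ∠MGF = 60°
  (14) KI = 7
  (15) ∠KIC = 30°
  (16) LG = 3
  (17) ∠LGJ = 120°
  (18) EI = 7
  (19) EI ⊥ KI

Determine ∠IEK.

Step 1: By the law of cosines on triangle EIK: EK² = 7² + 7² − 2·7·7·cos(90°) = 98, so EK = 7·√2.
Step 2: By the inverse law of cosines on triangle IEK: cos(∠IEK) = (7² + (7·√2)² − 7²) / (2·7·7·√2) = 98/138.59 = 0.7071, so ∠IEK = 45°.

Therefore, the measure of angle ∠IEK = 45°.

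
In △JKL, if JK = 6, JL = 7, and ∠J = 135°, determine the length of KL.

Law of cosines: KL^2 = 6^2 + 7^2 - 2(6)(7)cos(135°) = 42*sqrt(2) + 85, so KL = sqrt(42*sqrt(2) + 85).

sqrt(42*sqrt(2) + 85)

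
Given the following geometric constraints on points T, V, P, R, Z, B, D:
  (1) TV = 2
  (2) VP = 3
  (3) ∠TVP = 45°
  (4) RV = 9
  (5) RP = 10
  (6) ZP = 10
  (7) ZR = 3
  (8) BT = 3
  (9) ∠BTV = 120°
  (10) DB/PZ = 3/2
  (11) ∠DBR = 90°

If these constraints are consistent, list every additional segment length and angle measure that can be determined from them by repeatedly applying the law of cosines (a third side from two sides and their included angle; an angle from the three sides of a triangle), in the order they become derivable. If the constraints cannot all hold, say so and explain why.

The constraints are consistent. Derivable facts, in order:
After 1 step:
- TP ≈ 2.12
- VB = √19
- ∠PRV = 17.15°
- ∠PRZ = 81.37°
- ∠PVR = 100.67°
- ∠PZR = 81.37°
- ∠RPV = 62.18°
- ∠RPZ = 17.25°
After 2 steps:
- ∠BVT = 36.59°
- ∠PTV = 93.27°
- ∠TBV = 23.41°
- ∠TPV = 41.73°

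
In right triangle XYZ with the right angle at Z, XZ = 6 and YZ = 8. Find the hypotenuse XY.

By the Pythagorean theorem: XY^2 = XZ^2 + YZ^2
XY^2 = 6^2 + 8^2 = 36 + 64 = 100
XY = sqrt(100) = 10

10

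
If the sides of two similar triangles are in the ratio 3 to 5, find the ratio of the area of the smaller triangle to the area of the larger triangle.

Area ratio = (side ratio)^2 = (3/5)^2 = 9:25.

9:25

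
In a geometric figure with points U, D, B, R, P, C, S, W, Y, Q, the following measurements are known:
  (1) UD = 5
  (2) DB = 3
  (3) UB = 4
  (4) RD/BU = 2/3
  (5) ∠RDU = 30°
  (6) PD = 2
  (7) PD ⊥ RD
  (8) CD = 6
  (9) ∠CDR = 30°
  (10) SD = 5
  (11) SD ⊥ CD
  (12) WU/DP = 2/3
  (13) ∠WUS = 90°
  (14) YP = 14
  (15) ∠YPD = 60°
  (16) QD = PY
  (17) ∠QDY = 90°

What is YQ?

From the given relations: QD = PY = 14.
Step 1: By the law of cosines on triangle DPY: DY² = 2² + 14² − 2·2·14·cos(60°) = 172, so DY = 2·√43.
Step 2: By the law of cosines on triangle YDQ: YQ² = (2·√43)² + 14² − 2·2·√43·14·cos(90°) = 368, so YQ = 4·√23.

Therefore, the length of YQ = 4·√23.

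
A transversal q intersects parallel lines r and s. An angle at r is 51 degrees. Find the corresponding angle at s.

When a transversal crosses parallel lines, angles in the same position at each intersection are called corresponding angles.
These are always equal, so the answer is 51 degrees.

51 degrees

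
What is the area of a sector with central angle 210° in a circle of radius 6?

Sector area = π(6²)(7/12) = 21*pi

21*pi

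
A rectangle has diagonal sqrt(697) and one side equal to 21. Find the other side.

b = sqrt(d^2 - a^2) = sqrt(697 - 441) = sqrt(256) = 16

16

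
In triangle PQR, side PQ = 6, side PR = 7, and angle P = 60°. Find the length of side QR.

When two sides and the included angle are known, the law of cosines gives the third side.
c^2 = a^2 + b^2 - 2ab cos(C) generalizes the Pythagorean theorem to non-right triangles.
Here: QR^2 = 36 + 49 - 84*(1/2) = 43
QR = sqrt(43)

sqrt(43)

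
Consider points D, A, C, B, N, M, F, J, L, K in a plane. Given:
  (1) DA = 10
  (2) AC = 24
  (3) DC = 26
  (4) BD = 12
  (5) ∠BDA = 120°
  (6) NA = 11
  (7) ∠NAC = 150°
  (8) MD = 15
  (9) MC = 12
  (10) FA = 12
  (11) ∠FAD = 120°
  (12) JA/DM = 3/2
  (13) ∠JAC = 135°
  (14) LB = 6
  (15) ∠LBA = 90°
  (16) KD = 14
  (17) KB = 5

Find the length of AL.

Step 1: By the law of cosines on triangle BDA: BA² = 12² + 10² − 2·12·10·cos(120°) = 364, so BA = 2·√91.
Step 2: By the law of cosines on triangle ABL: AL² = (2·√91)² + 6² − 2·2·√91·6·cos(90°) = 400, so AL = 20.

Therefore, the length of AL = 20.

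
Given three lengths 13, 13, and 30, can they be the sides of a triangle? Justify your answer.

Check the triangle inequality: 13 + 13 = 26 ≤ 30.
Since the sum of two sides does not exceed the third, no triangle can be formed.

No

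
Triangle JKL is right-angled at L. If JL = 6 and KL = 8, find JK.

By the Pythagorean theorem: JK^2 = JL^2 + KL^2
JK^2 = 6^2 + 8^2 = 36 + 64 = 100
JK = sqrt(100) = 10

10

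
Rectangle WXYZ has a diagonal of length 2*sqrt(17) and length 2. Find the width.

Using the Pythagorean theorem: d^2 = a^2 + b^2
b^2 = d^2 - a^2
b^2 = 68 - 4
b^2 = 64
b = sqrt(64) = 8

8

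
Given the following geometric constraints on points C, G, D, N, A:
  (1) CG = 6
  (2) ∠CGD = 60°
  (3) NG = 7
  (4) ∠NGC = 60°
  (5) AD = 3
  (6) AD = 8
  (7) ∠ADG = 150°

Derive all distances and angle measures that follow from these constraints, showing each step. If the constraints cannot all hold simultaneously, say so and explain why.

These constraints are not satisfiable: (5) AD = 3 and (6) AD = 8 assign two different lengths to the same segment. No planar figure meets all of them, so nothing further can be derived.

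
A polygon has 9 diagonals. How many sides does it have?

Using d = n(n - 3)/2, we solve 9 = n(n - 3)/2.
So n(n - 3) = 18.
Testing n = 6: 6 * 3 = 18 = 18. Correct.
The polygon has 6 sides.

6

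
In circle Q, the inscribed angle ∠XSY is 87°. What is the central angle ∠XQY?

By the inscribed angle theorem, the central angle is twice the inscribed angle.
Central angle = 2 × 87° = 174°

174°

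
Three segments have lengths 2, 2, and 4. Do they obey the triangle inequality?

Check the triangle inequality: 2 + 2 = 4 ≤ 4.
Since the sum of two sides does not exceed the third, no triangle can be formed.

No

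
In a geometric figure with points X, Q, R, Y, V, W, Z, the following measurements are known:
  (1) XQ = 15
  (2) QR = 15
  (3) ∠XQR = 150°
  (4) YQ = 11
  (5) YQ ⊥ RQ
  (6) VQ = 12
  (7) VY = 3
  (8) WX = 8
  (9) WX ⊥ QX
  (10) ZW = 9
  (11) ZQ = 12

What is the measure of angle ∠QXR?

Step 1: By the law of cosines on triangle XQR: XR² = 15² + 15² − 2·15·15·cos(150°) = 839.71, so XR ≈ 28.98.
Step 2: By the inverse law of cosines on triangle QXR: cos(∠QXR) = (15² + 28.98² − 15²) / (2·15·28.98) = 839.71/869.33 = 0.9659, so ∠QXR = 15°.

Therefore, the measure of angle ∠QXR = 15°.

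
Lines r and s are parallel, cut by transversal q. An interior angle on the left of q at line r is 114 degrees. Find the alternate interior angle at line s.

Alternate interior angles are equal: 114 degrees.

114 degrees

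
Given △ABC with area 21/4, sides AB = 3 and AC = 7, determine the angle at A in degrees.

From the SAS area formula Area = (1/2)ab sin(C), rearranging gives sin(C) = 2*Area/(ab).
sin(C) = 2 * 21/4 / (21) = 1/2.
Therefore C = arcsin(1/2) = 30°.
Since sin(180° - C) = sin(C), the obtuse angle 150° gives the same area, so C = 30° or C = 150°.

30° or 150°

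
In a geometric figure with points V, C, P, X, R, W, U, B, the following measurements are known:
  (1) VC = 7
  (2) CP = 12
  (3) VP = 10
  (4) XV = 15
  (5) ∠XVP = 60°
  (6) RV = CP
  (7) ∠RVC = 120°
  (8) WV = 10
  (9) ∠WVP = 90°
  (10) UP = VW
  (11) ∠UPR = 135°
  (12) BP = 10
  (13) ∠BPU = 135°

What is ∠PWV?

Step 1: By the law of cosines on triangle WVP: WP² = 10² + 10² − 2·10·10·cos(90°) = 200, so WP = 10·√2.
Step 2: By the inverse law of cosines on triangle PWV: cos(∠PWV) = ((10·√2)² + 10² − 10²) / (2·10·√2·10) = 200/282.84 = 0.7071, so ∠PWV = 45°.

Therefore, the measure of angle ∠PWV = 45°.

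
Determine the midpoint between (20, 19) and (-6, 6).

The midpoint is the point halfway along the segment.
Move half the horizontal distance: 20 + (-6 - 20)/2 = 20 + -26/2 = 7
Move half the vertical distance: 19 + (6 - 19)/2 = 19 + -13/2 = 25/2
Midpoint = (7, 25/2)

(7, 25/2)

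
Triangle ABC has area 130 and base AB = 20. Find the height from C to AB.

Area = (1/2) * base * height
height = 2 * Area / base
height = 2 * 130 / 20
height = 260 / 20
height = 13

13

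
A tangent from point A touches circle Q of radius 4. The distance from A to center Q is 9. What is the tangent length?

The tangent, radius, and line from the external point to the center form a right triangle.
The right angle is where the tangent meets the radius.
By the Pythagorean theorem: tangent² + 4² = 9²
tangent² = 81 - 16 = 65
tangent = sqrt(65)

sqrt(65)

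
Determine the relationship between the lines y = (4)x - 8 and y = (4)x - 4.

Slope of line 1: m1 = 4
Slope of line 2: m2 = 4
m1 = m2, so the lines are parallel.

Parallel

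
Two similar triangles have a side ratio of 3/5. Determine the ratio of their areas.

Area ratio = (side ratio)^2 = (3/5)^2 = 9:25.

9:25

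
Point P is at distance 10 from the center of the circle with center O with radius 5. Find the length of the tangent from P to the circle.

Let T be the point of tangency. Then OT ⊥ PT (radius ⊥ tangent).
In right triangle OTP: OP² = OT² + PT²
10² = 5² + PT²
PT² = 75, PT = 5*sqrt(3)

5*sqrt(3)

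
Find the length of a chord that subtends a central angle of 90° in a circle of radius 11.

Chord length = 2r sin(θ/2)
= 2 × 11 × sin(90°/2)
= 2 × 11 × sin(45°)
= 11*sqrt(2)

11*sqrt(2)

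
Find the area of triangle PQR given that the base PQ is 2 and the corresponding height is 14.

A triangle's area is half the area of a rectangle with the same base and height.
Area = (1/2) * 2 * 14 = 14.

14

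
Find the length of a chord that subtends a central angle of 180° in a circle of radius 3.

Drop a perpendicular from the center to the chord, bisecting both the chord and the central angle.
Each half-chord = r sin(θ/2) = 3 sin(90°).
The full chord = 2 × 3 × sin(90°) = 6.

6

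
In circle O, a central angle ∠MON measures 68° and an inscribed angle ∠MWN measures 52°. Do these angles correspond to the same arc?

By the inscribed angle theorem, the inscribed angle for a central angle of 68° should be 68° / 2 = 34°.
The given inscribed angle is 52°, which does not equal 34°.
Therefore, no, they do not correspond to the same arc.

No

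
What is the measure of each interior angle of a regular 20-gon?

Each interior angle of a regular n-gon is (n - 2) * 180 / n.
For n = 20: (20 - 2) * 180 / 20 = 3240/20 = 162 degrees.

162 degrees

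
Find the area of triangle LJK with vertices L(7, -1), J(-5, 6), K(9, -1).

Using the Shoelace formula for a triangle:
Area = (1/2)|x0(y1 - y2) + x1(y2 - y0) + x2(y0 - y1)|
Area = (1/2)|7(6 - -1) + -5(-1 - -1) + 9(-1 - 6)|
Area = (1/2)|49 + 0 + -63|
Area = (1/2)|-14|
Area = (1/2)(14)
Area = 7

7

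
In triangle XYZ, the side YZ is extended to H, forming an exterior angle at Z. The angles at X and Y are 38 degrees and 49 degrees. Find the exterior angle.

By the exterior angle theorem, an exterior angle of a triangle equals the sum of the two remote interior angles.
Exterior angle = angle X + angle Y
Exterior angle = 38 + 49 = 87 degrees

87 degrees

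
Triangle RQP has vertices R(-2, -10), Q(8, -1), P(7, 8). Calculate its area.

Using the Shoelace formula for a triangle:
Area = (1/2)|x0(y1 - y2) + x1(y2 - y0) + x2(y0 - y1)|
Area = (1/2)|-2(-1 - 8) + 8(8 - -10) + 7(-10 - -1)|
Area = (1/2)|18 + 144 + -63|
Area = (1/2)|99|
Area = (1/2)(99)
Area = 99/2

99/2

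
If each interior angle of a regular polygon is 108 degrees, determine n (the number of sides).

The exterior angle is the supplement of the interior angle: 180 - 108 = 72 degrees.
Since the exterior angles of any convex polygon sum to 360 degrees, the number of sides is 360 / 72 = 5.

5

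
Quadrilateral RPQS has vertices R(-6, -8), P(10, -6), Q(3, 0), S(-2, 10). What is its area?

Shoelace: sum of cross terms = 240, Area = (1/2)|240| = 120

120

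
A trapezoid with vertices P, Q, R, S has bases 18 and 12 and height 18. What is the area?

Area = (18 + 12) * 18 / 2 = 540 / 2 = 270

270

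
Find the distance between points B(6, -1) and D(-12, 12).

d = sqrt((-12 - 6)^2 + (12 - -1)^2)
d = sqrt(-18^2 + 13^2)
d = sqrt(324 + 169)
d = sqrt(493)

sqrt(493)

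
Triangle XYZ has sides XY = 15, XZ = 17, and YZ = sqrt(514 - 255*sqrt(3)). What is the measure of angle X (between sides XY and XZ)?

By the inverse law of cosines: cos(X) = (XY² + XZ² - YZ²) / (2 × XY × XZ)
cos(X) = (15² + 17² - (sqrt(514 - 255*sqrt(3)))²) / (2 × 15 × 17)
cos(X) = (225 + 289 - (514 - 255*sqrt(3))) / 510
cos(X) = sqrt(3)/2
X = arccos(sqrt(3)/2) = 30°

30°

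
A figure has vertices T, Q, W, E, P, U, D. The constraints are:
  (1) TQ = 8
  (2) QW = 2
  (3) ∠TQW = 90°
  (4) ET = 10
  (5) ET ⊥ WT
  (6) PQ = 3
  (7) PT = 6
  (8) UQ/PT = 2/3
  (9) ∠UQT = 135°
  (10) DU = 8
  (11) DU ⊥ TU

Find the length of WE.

Step 1: By the law of cosines on triangle WQT: WT² = 2² + 8² − 2·2·8·cos(90°) = 68, so WT = 2·√17.
Step 2: By the law of cosines on triangle WTE: WE² = (2·√17)² + 10² − 2·2·√17·10·cos(90°) = 168, so WE = 2·√42.

Therefore, the length of WE = 2·√42.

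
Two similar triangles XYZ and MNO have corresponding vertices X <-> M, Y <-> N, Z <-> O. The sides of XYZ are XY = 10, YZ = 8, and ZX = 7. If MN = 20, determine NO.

Similar triangles have proportional sides. Setting up the proportion:
MN / XY = NO / YZ
20 / 10 = NO / 8
NO = 8 * 20 / 10 = 16.

16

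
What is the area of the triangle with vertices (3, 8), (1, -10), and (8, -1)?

Shoelace: Area = (1/2)|3(-10--1) + 1(-1-8) + 8(8--10)| = (1/2)(108) = 54

54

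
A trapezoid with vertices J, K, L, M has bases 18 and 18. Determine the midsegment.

The midsegment of a trapezoid = (base1 + base2) / 2
midsegment = (18 + 18) / 2
midsegment = 36 / 2
midsegment = 18

18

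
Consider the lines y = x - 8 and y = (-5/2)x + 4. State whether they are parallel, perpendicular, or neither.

Slope of line 1: m1 = 1
Slope of line 2: m2 = -5/2
m1 != m2 (1 != -5/2), so not parallel.
m1 * m2 = (1) * (-5/2) = -5/2 != -1, so not perpendicular.
The lines are neither parallel nor perpendicular.

Neither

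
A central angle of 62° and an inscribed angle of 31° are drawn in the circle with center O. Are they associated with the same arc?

By the inscribed angle theorem, if both angles subtend the same arc, the inscribed angle must be half the central angle.
Half of 62° = 31°, which equals the given inscribed angle of 31°.
Therefore, yes, they correspond to the same arc.

Yes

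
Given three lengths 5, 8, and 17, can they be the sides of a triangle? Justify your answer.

No.
The triangle inequality is violated: 5 + 8 = 13 ≤ 17.
These lengths cannot form a triangle.

No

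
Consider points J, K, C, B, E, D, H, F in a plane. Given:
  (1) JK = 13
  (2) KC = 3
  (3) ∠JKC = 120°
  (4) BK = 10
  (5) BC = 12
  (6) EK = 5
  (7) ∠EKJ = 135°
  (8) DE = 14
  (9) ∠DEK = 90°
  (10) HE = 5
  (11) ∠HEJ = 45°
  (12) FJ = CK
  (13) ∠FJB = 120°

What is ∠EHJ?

Step 1: By the law of cosines on triangle EKJ: EJ² = 5² + 13² − 2·5·13·cos(135°) = 285.92, so EJ ≈ 16.91.
Step 2: By the law of cosines on triangle HEJ: HJ² = 5² + 16.91² − 2·5·16.91·cos(45°) = 191.36, so HJ ≈ 13.83.
Step 3: By the inverse law of cosines on triangle EHJ: cos(∠EHJ) = (5² + 13.83² − 16.91²) / (2·5·13.83) = -69.57/138.33 = -0.5029, so ∠EHJ = 120.19°.

Therefore, the measure of angle ∠EHJ = 120.19°.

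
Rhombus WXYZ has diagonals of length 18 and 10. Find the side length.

The diagonals of a rhombus bisect each other at right angles.
Half-diagonals: 18/2 = 9 and 10/2 = 5
side = sqrt(9^2 + 5^2)
side = sqrt(81 + 25)
side = sqrt(106)

sqrt(106)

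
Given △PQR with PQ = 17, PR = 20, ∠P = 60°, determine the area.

Area = (1/2)(17)(20) sin(60°) = (1/2)(17)(20)(sqrt(3)/2) = 85*sqrt(3)

85*sqrt(3)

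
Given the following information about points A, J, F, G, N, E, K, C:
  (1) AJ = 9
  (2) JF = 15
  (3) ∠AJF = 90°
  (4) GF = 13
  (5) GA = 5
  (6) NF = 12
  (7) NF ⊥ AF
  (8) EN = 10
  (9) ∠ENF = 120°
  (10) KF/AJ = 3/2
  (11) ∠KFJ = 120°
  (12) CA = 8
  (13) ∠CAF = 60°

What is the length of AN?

Step 1: By the law of cosines on triangle FJA: FA² = 15² + 9² − 2·15·9·cos(90°) = 306, so FA = 3·√34.
Step 2: By the law of cosines on triangle AFN: AN² = (3·√34)² + 12² − 2·3·√34·12·cos(90°) = 450, so AN = 15·√2.

Therefore, the length of AN = 15·√2.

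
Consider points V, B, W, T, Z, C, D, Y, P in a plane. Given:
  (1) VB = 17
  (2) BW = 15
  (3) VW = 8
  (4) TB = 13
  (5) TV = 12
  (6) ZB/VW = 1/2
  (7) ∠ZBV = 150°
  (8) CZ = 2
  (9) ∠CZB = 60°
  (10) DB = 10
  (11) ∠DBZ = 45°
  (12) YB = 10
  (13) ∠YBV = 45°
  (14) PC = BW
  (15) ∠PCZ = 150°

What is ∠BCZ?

From the given relations: ZB = 1/2·VW = 1/2·8 = 4.
Step 1: By the law of cosines on triangle CZB: CB² = 2² + 4² − 2·2·4·cos(60°) = 12, so CB = 2·√3.
Step 2: By the inverse law of cosines on triangle BCZ: cos(∠BCZ) = ((2·√3)² + 2² − 4²) / (2·2·√3·2) = 0/13.86 = 0, so ∠BCZ = 90°.

Therefore, the measure of angle ∠BCZ = 90°.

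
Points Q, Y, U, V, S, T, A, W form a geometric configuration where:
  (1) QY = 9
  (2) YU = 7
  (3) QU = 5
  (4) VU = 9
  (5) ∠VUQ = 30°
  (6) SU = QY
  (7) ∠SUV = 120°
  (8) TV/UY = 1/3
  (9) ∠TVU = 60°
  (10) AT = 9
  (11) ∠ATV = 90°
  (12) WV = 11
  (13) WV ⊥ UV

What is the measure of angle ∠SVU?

From the given relations: SU = QY = 9.
Step 1: By the law of cosines on triangle VUS: VS² = 9² + 9² − 2·9·9·cos(120°) = 243, so VS = 9·√3.
Step 2: By the inverse law of cosines on triangle SVU: cos(∠SVU) = ((9·√3)² + 9² − 9²) / (2·9·√3·9) = 243/280.59 = 0.866, so ∠SVU = 30°.

Therefore, the measure of angle ∠SVU = 30°.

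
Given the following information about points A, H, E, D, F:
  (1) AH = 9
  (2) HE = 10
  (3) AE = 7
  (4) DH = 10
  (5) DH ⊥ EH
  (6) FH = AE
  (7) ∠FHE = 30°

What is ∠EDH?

Step 1: By the law of cosines on triangle DHE: DE² = 10² + 10² − 2·10·10·cos(90°) = 200, so DE = 10·√2.
Step 2: By the inverse law of cosines on triangle EDH: cos(∠EDH) = ((10·√2)² + 10² − 10²) / (2·10·√2·10) = 200/282.84 = 0.7071, so ∠EDH = 45°.

Therefore, the measure of angle ∠EDH = 45°.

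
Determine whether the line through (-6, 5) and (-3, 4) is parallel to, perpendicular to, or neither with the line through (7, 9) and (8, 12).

Slope of line 1: m1 = (4 - 5)/(-3 - -6) = -1/3 = -1/3
Slope of line 2: m2 = (12 - 9)/(8 - 7) = 3/1 = 3
m1 * m2 = (-1/3) * (3) = -1 = -1, so the lines are perpendicular.

Perpendicular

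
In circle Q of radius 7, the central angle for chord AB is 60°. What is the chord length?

Chord length = 2r sin(θ/2)
= 2 × 7 × sin(60°/2)
= 2 × 7 × sin(30°)
= 7

7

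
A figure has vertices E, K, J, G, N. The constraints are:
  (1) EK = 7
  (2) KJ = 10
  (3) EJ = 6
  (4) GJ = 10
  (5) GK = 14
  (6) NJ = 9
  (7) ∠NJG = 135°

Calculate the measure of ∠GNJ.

Step 1: By the law of cosines on triangle NJG: NG² = 9² + 10² − 2·9·10·cos(135°) = 308.28, so NG ≈ 17.56.
Step 2: By the inverse law of cosines on triangle GNJ: cos(∠GNJ) = (17.56² + 9² − 10²) / (2·17.56·9) = 289.28/316.04 = 0.9153, so ∠GNJ = 23.75°.

Therefore, the measure of angle ∠GNJ = 23.75°.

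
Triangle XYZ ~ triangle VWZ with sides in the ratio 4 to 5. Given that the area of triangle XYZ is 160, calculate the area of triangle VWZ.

Area ratio = (4/5)^2 = 16/25. Area of VWZ = 160 * 25/16 = 250.

250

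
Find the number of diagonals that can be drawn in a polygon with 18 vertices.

The number of diagonals in an n-gon is n(n - 3)/2.
For n = 18: 18(18 - 3)/2 = 18 × 15 / 2 = 135.

135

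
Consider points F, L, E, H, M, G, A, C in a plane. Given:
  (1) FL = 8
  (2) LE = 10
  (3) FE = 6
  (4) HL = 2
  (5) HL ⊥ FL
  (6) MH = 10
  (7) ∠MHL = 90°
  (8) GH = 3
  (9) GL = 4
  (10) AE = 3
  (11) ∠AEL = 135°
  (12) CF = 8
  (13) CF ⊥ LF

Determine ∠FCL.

Step 1: By the law of cosines on triangle CFL: CL² = 8² + 8² − 2·8·8·cos(90°) = 128, so CL = 8·√2.
Step 2: By the inverse law of cosines on triangle FCL: cos(∠FCL) = (8² + (8·√2)² − 8²) / (2·8·8·√2) = 128/181.02 = 0.7071, so ∠FCL = 45°.

Therefore, the measure of angle ∠FCL = 45°.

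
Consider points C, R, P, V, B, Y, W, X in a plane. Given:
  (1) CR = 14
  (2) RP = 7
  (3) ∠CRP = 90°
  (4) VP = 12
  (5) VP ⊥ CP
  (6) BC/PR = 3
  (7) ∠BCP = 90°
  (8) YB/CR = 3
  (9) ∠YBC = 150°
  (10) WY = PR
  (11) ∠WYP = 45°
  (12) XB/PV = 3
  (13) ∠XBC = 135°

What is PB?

From the given relations: BC = 3·PR = 3·7 = 21.
Step 1: By the law of cosines on triangle CRP: CP² = 14² + 7² − 2·14·7·cos(90°) = 245, so CP = 7·√5.
Step 2: By the law of cosines on triangle PCB: PB² = (7·√5)² + 21² − 2·7·√5·21·cos(90°) = 686, so PB = 7·√14.

Therefore, the length of PB = 7·√14.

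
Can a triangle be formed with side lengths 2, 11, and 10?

Yes.
The triangle inequality requires that the sum of any two sides exceeds the third.
Here 2 + 10 = 12 > 11, so the condition is met.

Yes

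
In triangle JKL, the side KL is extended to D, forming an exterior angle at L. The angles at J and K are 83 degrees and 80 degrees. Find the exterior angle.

The interior angle at L is 180 - 83 - 80 = 17 degrees.
The exterior angle and interior angle at L are supplementary:
Exterior angle = 180 - 17 = 163 degrees.

163 degrees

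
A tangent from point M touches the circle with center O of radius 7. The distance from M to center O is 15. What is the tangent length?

tangent = √(d² - r²) = √(15² - 7²) = √(225 - 49) = √176 = 4*sqrt(11)

4*sqrt(11)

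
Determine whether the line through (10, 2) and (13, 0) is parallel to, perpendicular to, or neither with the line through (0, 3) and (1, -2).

Slope of line 1: m1 = (0 - 2)/(13 - 10) = -2/3 = -2/3
Slope of line 2: m2 = (-2 - 3)/(1 - 0) = -5/1 = -5
m1 != m2 (-2/3 != -5), so not parallel.
m1 * m2 = (-2/3) * (-5) = 10/3 != -1, so not perpendicular.
The lines are neither parallel nor perpendicular.

Neither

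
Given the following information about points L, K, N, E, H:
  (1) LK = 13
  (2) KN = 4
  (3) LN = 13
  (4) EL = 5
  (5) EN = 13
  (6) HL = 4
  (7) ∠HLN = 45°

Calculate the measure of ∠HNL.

Step 1: By the law of cosines on triangle NLH: NH² = 13² + 4² − 2·13·4·cos(45°) = 111.46, so NH ≈ 10.56.
Step 2: By the inverse law of cosines on triangle HNL: cos(∠HNL) = (10.56² + 13² − 4²) / (2·10.56·13) = 264.46/274.5 = 0.9634, so ∠HNL = 15.54°.

Therefore, the measure of angle ∠HNL = 15.54°.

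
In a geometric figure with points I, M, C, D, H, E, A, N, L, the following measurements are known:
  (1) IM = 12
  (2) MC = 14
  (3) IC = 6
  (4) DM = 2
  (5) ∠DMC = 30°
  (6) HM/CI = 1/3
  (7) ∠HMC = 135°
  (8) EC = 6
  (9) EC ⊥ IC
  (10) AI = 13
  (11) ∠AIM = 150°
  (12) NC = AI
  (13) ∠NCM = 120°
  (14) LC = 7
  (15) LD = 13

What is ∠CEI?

Step 1: By the law of cosines on triangle ECI: EI² = 6² + 6² − 2·6·6·cos(90°) = 72, so EI = 6·√2.
Step 2: By the inverse law of cosines on triangle CEI: cos(∠CEI) = (6² + (6·√2)² − 6²) / (2·6·6·√2) = 72/101.82 = 0.7071, so ∠CEI = 45°.

Therefore, the measure of angle ∠CEI = 45°.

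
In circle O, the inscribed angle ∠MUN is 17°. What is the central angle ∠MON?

By the inscribed angle theorem, the central angle is twice the inscribed angle.
Central angle = 2 × 17° = 34°

34°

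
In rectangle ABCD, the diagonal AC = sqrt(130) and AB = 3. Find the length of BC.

The diagonal of a rectangle forms a right triangle with the two sides.
Rearranging the Pythagorean theorem: missing side = sqrt(d^2 - known^2).
= sqrt(130 - 9) = sqrt(121) = 11.

11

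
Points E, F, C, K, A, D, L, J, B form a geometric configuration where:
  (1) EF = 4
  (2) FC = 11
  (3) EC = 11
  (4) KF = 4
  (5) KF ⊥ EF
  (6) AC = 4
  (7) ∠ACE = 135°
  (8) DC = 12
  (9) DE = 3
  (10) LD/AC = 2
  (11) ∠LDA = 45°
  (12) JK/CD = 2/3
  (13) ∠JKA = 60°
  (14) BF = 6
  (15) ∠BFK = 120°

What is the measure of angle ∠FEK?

Step 1: By the law of cosines on triangle EFK: EK² = 4² + 4² − 2·4·4·cos(90°) = 32, so EK = 4·√2.
Step 2: By the inverse law of cosines on triangle FEK: cos(∠FEK) = (4² + (4·√2)² − 4²) / (2·4·4·√2) = 32/45.25 = 0.7071, so ∠FEK = 45°.

Therefore, the measure of angle ∠FEK = 45°.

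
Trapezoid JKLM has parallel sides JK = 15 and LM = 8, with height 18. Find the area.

Area of a trapezoid = (base1 + base2) * height / 2
Area = (15 + 8) * 18 / 2
Area = 23 * 18 / 2
Area = 414 / 2
Area = 207

207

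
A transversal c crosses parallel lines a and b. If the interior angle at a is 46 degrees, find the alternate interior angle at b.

Alternate interior angles formed by parallel lines and a transversal are equal.
The given angle is 46 degrees.
The alternate interior angle = 46 degrees.

46 degrees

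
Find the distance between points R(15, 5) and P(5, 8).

The horizontal distance is |5 - 15| = 10 and the vertical distance is |8 - 5| = 3.
By the Pythagorean theorem, d = sqrt(10^2 + 3^2) = sqrt(109).

sqrt(109)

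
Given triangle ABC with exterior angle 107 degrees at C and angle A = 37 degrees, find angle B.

angle B = 107 - 37 = 70 degrees (exterior angle theorem).

70 degrees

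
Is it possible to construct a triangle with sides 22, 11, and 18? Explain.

Check all three triangle inequalities:
22 + 11 = 33 > 18 ✓
22 + 18 = 40 > 11 ✓
11 + 18 = 29 > 22 ✓
All conditions hold, so these sides form a valid triangle.

Yes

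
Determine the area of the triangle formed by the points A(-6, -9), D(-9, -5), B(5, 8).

The Shoelace formula computes the area from vertex coordinates by summing cross products.
For vertices (-6,-9), (-9,-5), (5,8):
Signed sum = -6*-5 - -9*-9 + -9*8 - 5*-5 + 5*-9 - -6*8
= -51 + -47 + 3 = -95
Area = (1/2)|-95| = 95/2.

95/2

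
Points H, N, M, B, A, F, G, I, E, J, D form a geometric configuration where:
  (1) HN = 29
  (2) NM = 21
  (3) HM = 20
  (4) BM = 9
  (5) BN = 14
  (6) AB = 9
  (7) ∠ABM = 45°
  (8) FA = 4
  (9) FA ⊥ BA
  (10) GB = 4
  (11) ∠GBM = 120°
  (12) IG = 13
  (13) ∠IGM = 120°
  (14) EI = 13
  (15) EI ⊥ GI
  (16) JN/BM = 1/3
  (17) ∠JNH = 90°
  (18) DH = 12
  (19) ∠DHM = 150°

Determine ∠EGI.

Step 1: By the law of cosines on triangle GIE: GE² = 13² + 13² − 2·13·13·cos(90°) = 338, so GE = 13·√2.
Step 2: By the inverse law of cosines on triangle EGI: cos(∠EGI) = ((13·√2)² + 13² − 13²) / (2·13·√2·13) = 338/478 = 0.7071, so ∠EGI = 45°.

Therefore, the measure of angle ∠EGI = 45°.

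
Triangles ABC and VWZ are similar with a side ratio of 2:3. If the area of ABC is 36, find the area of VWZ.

For similar figures, the area ratio equals the square of the side ratio.
Side ratio (ABC to VWZ) = 2:3, so area ratio = 2^2:3^2 = 4:9.
If the area of ABC is 36, then the area of VWZ = 36 * (9/4) = 81.

81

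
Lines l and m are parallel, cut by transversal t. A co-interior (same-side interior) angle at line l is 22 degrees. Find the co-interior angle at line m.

Co-interior angles sum to 180: 180 - 22 = 158 degrees.

158 degrees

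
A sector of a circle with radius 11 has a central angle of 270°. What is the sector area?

Sector area = π(11²)(3/4) = 363*pi/4

363*pi/4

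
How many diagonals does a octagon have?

Total line segments between 8 vertices = C(8,2) = 28.
Subtract the 8 sides: 28 - 8 = 20 diagonals.

20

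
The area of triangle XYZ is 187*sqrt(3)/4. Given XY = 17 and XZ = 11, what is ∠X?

sin(C) = 2 * 187*sqrt(3)/4 / (17 * 11) = sqrt(3)/2, so C = arcsin(sqrt(3)/2) = 60°.
Since sin(180° - C) = sin(C), the obtuse angle 120° gives the same area, so C = 60° or C = 120°.

60° or 120°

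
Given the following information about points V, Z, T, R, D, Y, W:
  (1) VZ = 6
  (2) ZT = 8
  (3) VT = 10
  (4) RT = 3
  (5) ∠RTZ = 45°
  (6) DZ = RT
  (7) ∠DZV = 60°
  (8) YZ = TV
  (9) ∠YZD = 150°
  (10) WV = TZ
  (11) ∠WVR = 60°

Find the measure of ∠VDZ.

From the given relations: DZ = RT = 3.
Step 1: By the law of cosines on triangle DZV: DV² = 3² + 6² − 2·3·6·cos(60°) = 27, so DV = 3·√3.
Step 2: By the inverse law of cosines on triangle VDZ: cos(∠VDZ) = ((3·√3)² + 3² − 6²) / (2·3·√3·3) = 0/31.18 = 0, so ∠VDZ = 90°.

Therefore, the measure of angle ∠VDZ = 90°.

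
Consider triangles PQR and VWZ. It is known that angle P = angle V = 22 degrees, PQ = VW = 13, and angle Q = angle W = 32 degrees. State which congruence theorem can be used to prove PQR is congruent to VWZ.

Consider the given information: angle P = angle V = 22 degrees, PQ = VW = 13, and angle Q = angle W = 32 degrees
This is not AAS or HL: AAS requires two angles and a non-included side. HL only applies to right triangles with matching hypotenuse and leg.
The correct criterion is ASA. Two pairs of corresponding angles and the included side are equal (Angle-Side-Angle).

ASA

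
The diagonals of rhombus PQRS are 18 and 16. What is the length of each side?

The diagonals of a rhombus bisect each other at right angles.
Half-diagonals: 18/2 = 9 and 16/2 = 8
side = sqrt(9^2 + 8^2)
side = sqrt(81 + 64)
side = sqrt(145)

sqrt(145)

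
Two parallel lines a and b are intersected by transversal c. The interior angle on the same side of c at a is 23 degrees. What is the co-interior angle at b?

Co-interior (same-side interior) angles are between the parallel lines on the same side of the transversal.
Unlike corresponding or alternate interior angles, they are supplementary rather than equal.
So the angle = 180 - 23 = 157 degrees.

157 degrees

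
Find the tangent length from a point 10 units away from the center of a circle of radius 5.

The tangent, radius, and line from the external point to the center form a right triangle.
The right angle is where the tangent meets the radius.
By the Pythagorean theorem: tangent² + 5² = 10²
tangent² = 100 - 25 = 75
tangent = 5*sqrt(3)

5*sqrt(3)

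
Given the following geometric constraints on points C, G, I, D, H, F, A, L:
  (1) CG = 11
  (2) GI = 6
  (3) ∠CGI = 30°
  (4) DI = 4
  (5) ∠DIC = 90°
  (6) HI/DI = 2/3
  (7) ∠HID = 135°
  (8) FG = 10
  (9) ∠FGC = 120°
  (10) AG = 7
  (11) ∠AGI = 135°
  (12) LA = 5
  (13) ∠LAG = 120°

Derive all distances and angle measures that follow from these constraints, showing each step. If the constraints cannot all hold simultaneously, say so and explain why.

The constraints are consistent.

From the given relations:
  HI = 2/3·DI = 2/3·4 ≈ 2.67

Step 1: From CG = 11, GI = 6, and ∠CGI = 30°, by the law of cosines:
  CI² = CG² + GI² - 2·CG·GI·cos(30°) = 121 + 36 - 114.3 = 42.68
  CI ≈ 6.53

Step 2: From CG = 11, GF = 10, and ∠CGF = 120°, by the law of cosines:
  CF² = CG² + GF² - 2·CG·GF·cos(120°) = 121 + 100 + 110 = 331
  CF ≈ 18.19

Step 3: From GA = 7, AL = 5, and ∠GAL = 120°, by the law of cosines:
  GL² = GA² + AL² - 2·GA·AL·cos(120°) = 49 + 25 + 35 = 109
  GL = √109

Step 4: From IG = 6, GA = 7, and ∠IGA = 135°, by the law of cosines:
  IA² = IG² + GA² - 2·IG·GA·cos(135°) = 36 + 49 + 59.4 = 144.4
  IA ≈ 12.02

Step 5: From DI = 4, IH = 2.67, and ∠DIH = 135°, by the law of cosines:
  DH² = DI² + IH² - 2·DI·IH·cos(135°) = 16 + 7.111 + 15.08 = 38.2
  DH ≈ 6.18

Step 6: From CI = 6.53, ID = 4, and ∠CID = 90°, by the law of cosines:
  CD² = CI² + ID² - 2·CI·ID·cos(90°) = 42.68 + 16 - 0 = 58.68
  CD ≈ 7.66

Step 7: From CF = 18.19, CG = 11, FG = 10, by the inverse law of cosines:
  cos(∠FCG) = (CF² + CG² - FG²) / (2·CF·CG)
  ∠FCG = 28.43°

Step 8: From CG = 11, CI = 6.53, GI = 6, by the inverse law of cosines:
  cos(∠GCI) = (CG² + CI² - GI²) / (2·CG·CI)
  ∠GCI = 27.33°

Step 9: From GA = 7, GL = √109, AL = 5, by the inverse law of cosines:
  cos(∠AGL) = (GA² + GL² - AL²) / (2·GA·GL)
  ∠AGL = 24.5°

Step 10: From IA = 12.02, IG = 6, AG = 7, by the inverse law of cosines:
  cos(∠AIG) = (IA² + IG² - AG²) / (2·IA·IG)
  ∠AIG = 24.32°

Step 11: From IC = 6.53, IG = 6, CG = 11, by the inverse law of cosines:
  cos(∠CIG) = (IC² + IG² - CG²) / (2·IC·IG)
  ∠CIG = 122.67°

Step 12: From DH = 6.18, DI = 4, HI = 2.67, by the inverse law of cosines:
  cos(∠HDI) = (DH² + DI² - HI²) / (2·DH·DI)
  ∠HDI = 17.76°

Step 13: From HD = 6.18, HI = 2.67, DI = 4, by the inverse law of cosines:
  cos(∠DHI) = (HD² + HI² - DI²) / (2·HD·HI)
  ∠DHI = 27.24°

Step 14: From FC = 18.19, FG = 10, CG = 11, by the inverse law of cosines:
  cos(∠CFG) = (FC² + FG² - CG²) / (2·FC·FG)
  ∠CFG = 31.57°

Step 15: From AG = 7, AI = 12.02, GI = 6, by the inverse law of cosines:
  cos(∠GAI) = (AG² + AI² - GI²) / (2·AG·AI)
  ∠GAI = 20.68°

Step 16: From LA = 5, LG = √109, AG = 7, by the inverse law of cosines:
  cos(∠ALG) = (LA² + LG² - AG²) / (2·LA·LG)
  ∠ALG = 35.5°

Step 17: From CD = 7.66, CI = 6.53, DI = 4, by the inverse law of cosines:
  cos(∠DCI) = (CD² + CI² - DI²) / (2·CD·CI)
  ∠DCI = 31.48°

Step 18: From DC = 7.66, DI = 4, CI = 6.53, by the inverse law of cosines:
  cos(∠CDI) = (DC² + DI² - CI²) / (2·DC·DI)
  ∠CDI = 58.52°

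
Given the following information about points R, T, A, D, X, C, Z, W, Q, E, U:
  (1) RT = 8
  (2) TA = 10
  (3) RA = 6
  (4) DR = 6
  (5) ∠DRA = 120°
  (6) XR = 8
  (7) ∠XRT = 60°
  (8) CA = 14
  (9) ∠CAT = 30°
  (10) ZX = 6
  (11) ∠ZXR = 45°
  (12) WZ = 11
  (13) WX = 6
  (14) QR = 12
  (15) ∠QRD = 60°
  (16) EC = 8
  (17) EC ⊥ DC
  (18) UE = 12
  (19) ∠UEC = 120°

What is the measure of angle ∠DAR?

Step 1: By the law of cosines on triangle ARD: AD² = 6² + 6² − 2·6·6·cos(120°) = 108, so AD = 6·√3.
Step 2: By the inverse law of cosines on triangle DAR: cos(∠DAR) = ((6·√3)² + 6² − 6²) / (2·6·√3·6) = 108/124.71 = 0.866, so ∠DAR = 30°.

Therefore, the measure of angle ∠DAR = 30°.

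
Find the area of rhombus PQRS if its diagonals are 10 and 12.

Area = (10 * 12) / 2 = 120 / 2 = 60

60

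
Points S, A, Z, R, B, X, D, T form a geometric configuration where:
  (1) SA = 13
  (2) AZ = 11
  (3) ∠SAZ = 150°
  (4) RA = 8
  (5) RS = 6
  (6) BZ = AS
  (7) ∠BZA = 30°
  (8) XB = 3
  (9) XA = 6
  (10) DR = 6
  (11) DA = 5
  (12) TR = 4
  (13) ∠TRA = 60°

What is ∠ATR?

Step 1: By the law of cosines on triangle TRA: TA² = 4² + 8² − 2·4·8·cos(60°) = 48, so TA = 4·√3.
Step 2: By the inverse law of cosines on triangle ATR: cos(∠ATR) = ((4·√3)² + 4² − 8²) / (2·4·√3·4) = 0/55.43 = 0, so ∠ATR = 90°.

Therefore, the measure of angle ∠ATR = 90°.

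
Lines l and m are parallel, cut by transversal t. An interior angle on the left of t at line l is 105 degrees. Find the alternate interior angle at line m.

Alternate interior angles formed by parallel lines and a transversal are equal.
The given angle is 105 degrees.
The alternate interior angle = 105 degrees.

105 degrees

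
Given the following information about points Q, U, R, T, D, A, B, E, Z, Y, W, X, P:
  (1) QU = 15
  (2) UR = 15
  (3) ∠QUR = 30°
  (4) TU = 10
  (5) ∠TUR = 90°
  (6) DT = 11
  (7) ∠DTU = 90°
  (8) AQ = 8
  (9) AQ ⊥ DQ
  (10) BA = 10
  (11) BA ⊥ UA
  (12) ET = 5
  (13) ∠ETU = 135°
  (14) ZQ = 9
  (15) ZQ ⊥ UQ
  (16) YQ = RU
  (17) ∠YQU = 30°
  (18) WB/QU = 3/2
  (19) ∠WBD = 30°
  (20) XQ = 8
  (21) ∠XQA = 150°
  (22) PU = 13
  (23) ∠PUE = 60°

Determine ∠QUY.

From the given relations: YQ = RU = 15.
Step 1: By the law of cosines on triangle UQY: UY² = 15² + 15² − 2·15·15·cos(30°) = 60.29, so UY ≈ 7.76.
Step 2: By the inverse law of cosines on triangle QUY: cos(∠QUY) = (15² + 7.76² − 15²) / (2·15·7.76) = 60.29/232.94 = 0.2588, so ∠QUY = 75°.

Therefore, the measure of angle ∠QUY = 75°.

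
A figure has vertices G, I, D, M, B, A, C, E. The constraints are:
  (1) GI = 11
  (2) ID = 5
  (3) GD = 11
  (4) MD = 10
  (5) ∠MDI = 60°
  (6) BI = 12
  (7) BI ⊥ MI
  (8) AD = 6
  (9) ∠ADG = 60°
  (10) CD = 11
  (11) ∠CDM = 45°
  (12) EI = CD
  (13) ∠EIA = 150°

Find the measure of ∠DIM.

Step 1: By the law of cosines on triangle IDM: IM² = 5² + 10² − 2·5·10·cos(60°) = 75, so IM = 5·√3.
Step 2: By the inverse law of cosines on triangle DIM: cos(∠DIM) = (5² + (5·√3)² − 10²) / (2·5·5·√3) = 0/86.6 = 0, so ∠DIM = 90°.

Therefore, the measure of angle ∠DIM = 90°.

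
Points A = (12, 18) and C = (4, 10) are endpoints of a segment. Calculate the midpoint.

The midpoint is the average of the coordinates:
x: (12 + 4)/2 = 8
y: (18 + 10)/2 = 14
Midpoint = (8, 14)

(8, 14)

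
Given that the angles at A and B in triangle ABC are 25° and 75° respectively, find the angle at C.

The interior angles sum to 180°: angle C = 180 - 25 - 75 = 80°.
The triangle is acute (angles 25°, 75°, 80°).

80 degrees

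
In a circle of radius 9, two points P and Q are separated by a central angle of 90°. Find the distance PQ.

Drop a perpendicular from the center to the chord, bisecting both the chord and the central angle.
Each half-chord = r sin(θ/2) = 9 sin(45°).
The full chord = 2 × 9 × sin(45°) = 9*sqrt(2).

9*sqrt(2)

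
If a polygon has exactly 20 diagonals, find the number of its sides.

Using d = n(n - 3)/2, we solve 20 = n(n - 3)/2.
So n(n - 3) = 40.
Testing n = 8: 8 * 5 = 40 = 40. Correct.
The polygon has 8 sides.

8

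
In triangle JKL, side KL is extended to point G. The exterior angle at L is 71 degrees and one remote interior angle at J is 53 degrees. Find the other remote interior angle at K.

The exterior angle theorem states that an exterior angle equals the sum of the two non-adjacent interior angles.
So 71 = 53 + angle K, which gives angle K = 71 - 53 = 18 degrees.

18 degrees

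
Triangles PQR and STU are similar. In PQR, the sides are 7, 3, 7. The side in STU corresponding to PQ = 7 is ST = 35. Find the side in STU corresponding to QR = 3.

k = 35/7 = 5. TU = 5 * 3 = 15.

15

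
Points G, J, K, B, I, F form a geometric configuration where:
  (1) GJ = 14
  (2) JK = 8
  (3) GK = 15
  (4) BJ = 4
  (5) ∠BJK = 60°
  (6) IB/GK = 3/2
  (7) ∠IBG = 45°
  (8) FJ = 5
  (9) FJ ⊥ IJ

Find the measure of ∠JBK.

Step 1: By the law of cosines on triangle BJK: BK² = 4² + 8² − 2·4·8·cos(60°) = 48, so BK = 4·√3.
Step 2: By the inverse law of cosines on triangle JBK: cos(∠JBK) = (4² + (4·√3)² − 8²) / (2·4·4·√3) = 0/55.43 = 0, so ∠JBK = 90°.

Therefore, the measure of angle ∠JBK = 90°.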